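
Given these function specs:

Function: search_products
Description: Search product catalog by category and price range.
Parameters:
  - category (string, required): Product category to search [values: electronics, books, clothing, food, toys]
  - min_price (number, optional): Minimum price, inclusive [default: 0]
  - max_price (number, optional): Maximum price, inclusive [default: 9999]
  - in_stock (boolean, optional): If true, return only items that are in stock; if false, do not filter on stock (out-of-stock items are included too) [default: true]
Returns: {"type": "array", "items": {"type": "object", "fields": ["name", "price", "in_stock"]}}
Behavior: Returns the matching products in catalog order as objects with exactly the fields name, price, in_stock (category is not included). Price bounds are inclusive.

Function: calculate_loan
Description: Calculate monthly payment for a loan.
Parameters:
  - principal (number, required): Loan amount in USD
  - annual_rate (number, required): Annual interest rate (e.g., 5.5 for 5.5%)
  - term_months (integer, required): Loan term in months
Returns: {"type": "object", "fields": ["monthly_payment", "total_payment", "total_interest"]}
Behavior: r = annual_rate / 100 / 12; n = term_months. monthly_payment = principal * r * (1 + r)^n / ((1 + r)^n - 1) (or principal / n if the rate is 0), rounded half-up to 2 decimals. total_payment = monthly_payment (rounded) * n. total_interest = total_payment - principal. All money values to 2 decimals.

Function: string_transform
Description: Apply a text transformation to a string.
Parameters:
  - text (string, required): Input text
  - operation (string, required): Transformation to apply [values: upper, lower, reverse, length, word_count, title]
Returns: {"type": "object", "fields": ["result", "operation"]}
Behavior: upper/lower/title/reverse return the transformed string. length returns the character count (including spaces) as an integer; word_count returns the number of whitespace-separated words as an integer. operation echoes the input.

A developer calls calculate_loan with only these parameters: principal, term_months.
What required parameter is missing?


Required parameters: principal, annual_rate, term_months
Provided: principal, term_months
Missing: annual_rate
annual_rate


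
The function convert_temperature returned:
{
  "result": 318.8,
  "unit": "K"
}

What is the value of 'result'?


318.8


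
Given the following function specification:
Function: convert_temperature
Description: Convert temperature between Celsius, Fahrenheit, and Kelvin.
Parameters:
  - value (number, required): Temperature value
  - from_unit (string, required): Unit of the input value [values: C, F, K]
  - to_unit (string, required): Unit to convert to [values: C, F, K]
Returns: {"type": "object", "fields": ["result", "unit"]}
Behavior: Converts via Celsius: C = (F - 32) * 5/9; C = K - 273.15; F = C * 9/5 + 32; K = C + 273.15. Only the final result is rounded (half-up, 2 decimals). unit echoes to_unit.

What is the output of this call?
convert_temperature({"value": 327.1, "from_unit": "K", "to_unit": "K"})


To C: 327.1 - 273.15 = 53.95
To K: 53.95 + 273.15 = 327.1
Round to 2 decimals: 327.1
Output:
{"result": 327.1, "unit": "K"}


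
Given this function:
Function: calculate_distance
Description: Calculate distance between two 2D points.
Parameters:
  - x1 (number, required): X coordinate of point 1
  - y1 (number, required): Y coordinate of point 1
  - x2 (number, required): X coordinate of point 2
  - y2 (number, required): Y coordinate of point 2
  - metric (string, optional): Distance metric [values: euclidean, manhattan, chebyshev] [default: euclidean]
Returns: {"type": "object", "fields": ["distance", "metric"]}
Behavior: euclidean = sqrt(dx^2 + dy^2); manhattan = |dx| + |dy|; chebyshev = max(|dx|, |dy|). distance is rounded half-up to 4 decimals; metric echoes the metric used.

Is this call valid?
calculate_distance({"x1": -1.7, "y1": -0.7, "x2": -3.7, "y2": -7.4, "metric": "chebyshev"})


Checking all required parameters present and types match... All valid.
Valid


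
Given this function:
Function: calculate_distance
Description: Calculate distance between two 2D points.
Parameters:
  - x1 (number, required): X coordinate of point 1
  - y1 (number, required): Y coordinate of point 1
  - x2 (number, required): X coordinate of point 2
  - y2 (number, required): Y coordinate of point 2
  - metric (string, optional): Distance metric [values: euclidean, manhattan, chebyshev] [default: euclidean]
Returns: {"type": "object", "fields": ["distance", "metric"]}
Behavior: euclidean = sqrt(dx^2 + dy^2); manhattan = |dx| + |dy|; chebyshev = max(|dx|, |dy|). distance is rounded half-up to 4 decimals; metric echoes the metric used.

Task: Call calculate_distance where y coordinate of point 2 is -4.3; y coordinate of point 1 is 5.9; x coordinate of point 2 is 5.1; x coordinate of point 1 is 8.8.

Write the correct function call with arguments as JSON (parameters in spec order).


Mapping each described value to its parameter name:
  'Y coordinate of point 2' -> y2 = -4.3
  'Y coordinate of point 1' -> y1 = 5.9
  'X coordinate of point 2' -> x2 = 5.1
  'X coordinate of point 1' -> x1 = 8.8
calculate_distance({"x1": 8.8, "y1": 5.9, "x2": 5.1, "y2": -4.3})


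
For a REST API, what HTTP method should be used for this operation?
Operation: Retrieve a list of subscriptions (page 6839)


GET = read, POST = create, PUT = update/replace, DELETE = remove
This operation is a read.
GET


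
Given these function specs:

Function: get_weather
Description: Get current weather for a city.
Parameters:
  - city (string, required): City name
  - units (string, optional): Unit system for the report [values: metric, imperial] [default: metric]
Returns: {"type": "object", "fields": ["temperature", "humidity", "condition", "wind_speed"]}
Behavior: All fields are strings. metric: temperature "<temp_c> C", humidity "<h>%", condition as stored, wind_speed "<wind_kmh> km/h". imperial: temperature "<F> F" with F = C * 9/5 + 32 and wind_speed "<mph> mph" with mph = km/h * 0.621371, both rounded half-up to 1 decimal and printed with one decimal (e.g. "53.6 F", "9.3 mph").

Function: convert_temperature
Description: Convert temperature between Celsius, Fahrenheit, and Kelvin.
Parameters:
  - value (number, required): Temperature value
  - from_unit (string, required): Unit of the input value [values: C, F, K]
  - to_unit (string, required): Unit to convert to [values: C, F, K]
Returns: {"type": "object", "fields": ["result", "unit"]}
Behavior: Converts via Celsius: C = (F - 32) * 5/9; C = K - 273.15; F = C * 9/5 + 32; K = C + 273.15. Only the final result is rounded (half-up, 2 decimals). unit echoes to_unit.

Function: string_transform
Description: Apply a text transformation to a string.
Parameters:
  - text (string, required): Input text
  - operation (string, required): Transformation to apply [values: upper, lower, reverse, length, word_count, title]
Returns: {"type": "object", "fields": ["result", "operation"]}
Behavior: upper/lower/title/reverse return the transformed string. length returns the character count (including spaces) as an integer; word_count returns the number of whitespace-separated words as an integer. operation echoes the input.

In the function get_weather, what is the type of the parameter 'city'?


The get_weather spec declares:
  - city (string, required): City name
Type:
string


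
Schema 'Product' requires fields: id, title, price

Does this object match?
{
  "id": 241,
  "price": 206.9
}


Checking required fields...
Missing: title
Invalid - missing required field 'title'


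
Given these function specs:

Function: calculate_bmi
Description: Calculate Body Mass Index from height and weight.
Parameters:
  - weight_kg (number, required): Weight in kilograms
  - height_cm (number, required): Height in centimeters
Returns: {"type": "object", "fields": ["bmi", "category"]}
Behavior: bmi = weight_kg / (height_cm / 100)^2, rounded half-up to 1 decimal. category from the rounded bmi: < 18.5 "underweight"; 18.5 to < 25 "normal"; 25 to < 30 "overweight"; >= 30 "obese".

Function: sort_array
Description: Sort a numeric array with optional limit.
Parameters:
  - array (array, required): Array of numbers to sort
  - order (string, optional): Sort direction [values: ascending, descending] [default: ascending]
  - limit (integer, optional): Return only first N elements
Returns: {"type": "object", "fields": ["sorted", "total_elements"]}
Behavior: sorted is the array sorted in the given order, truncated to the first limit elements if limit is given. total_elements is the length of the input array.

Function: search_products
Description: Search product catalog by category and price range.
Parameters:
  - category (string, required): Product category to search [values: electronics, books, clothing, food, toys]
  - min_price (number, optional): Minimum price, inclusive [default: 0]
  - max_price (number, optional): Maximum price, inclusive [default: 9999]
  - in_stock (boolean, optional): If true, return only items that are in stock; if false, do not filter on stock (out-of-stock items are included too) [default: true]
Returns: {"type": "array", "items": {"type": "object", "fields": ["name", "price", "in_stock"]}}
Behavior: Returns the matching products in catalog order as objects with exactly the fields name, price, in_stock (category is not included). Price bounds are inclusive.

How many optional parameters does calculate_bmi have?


Parameters of calculate_bmi: weight_kg (required), height_cm (required)
Optional count:
0


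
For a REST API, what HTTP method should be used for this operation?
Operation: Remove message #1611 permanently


GET = read, POST = create, PUT = update/replace, DELETE = remove
This operation is a removal.
DELETE


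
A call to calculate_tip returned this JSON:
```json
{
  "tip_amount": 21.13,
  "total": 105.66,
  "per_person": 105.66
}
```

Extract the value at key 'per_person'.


105.66


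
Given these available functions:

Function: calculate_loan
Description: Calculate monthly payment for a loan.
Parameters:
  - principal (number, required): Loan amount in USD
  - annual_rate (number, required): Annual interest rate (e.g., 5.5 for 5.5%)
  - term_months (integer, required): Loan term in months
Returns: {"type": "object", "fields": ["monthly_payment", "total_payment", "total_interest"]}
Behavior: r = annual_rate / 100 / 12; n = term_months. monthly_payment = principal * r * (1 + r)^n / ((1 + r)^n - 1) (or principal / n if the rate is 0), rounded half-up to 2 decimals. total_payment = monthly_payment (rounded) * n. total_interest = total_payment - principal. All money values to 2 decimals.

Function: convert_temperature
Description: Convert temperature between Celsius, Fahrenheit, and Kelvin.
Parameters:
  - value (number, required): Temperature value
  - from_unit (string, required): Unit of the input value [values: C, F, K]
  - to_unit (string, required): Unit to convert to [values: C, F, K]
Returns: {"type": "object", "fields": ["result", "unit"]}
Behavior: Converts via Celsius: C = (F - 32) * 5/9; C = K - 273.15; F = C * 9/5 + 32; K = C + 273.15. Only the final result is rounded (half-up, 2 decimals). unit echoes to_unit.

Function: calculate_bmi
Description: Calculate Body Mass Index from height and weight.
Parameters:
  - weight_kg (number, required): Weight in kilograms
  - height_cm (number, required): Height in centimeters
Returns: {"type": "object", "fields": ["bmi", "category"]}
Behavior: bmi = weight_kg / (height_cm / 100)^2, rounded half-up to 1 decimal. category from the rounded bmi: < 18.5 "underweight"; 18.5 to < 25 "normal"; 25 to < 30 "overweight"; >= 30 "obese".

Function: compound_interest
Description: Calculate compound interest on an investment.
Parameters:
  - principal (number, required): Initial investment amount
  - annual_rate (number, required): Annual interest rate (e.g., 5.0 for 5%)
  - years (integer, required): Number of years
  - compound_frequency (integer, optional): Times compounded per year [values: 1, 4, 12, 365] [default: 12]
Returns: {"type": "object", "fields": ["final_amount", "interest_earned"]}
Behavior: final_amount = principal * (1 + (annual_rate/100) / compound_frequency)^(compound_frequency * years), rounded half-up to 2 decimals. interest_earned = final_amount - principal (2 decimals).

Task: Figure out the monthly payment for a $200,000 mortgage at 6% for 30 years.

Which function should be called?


The task needs a function whose description is: Calculate monthly payment for a loan.
calculate_loan


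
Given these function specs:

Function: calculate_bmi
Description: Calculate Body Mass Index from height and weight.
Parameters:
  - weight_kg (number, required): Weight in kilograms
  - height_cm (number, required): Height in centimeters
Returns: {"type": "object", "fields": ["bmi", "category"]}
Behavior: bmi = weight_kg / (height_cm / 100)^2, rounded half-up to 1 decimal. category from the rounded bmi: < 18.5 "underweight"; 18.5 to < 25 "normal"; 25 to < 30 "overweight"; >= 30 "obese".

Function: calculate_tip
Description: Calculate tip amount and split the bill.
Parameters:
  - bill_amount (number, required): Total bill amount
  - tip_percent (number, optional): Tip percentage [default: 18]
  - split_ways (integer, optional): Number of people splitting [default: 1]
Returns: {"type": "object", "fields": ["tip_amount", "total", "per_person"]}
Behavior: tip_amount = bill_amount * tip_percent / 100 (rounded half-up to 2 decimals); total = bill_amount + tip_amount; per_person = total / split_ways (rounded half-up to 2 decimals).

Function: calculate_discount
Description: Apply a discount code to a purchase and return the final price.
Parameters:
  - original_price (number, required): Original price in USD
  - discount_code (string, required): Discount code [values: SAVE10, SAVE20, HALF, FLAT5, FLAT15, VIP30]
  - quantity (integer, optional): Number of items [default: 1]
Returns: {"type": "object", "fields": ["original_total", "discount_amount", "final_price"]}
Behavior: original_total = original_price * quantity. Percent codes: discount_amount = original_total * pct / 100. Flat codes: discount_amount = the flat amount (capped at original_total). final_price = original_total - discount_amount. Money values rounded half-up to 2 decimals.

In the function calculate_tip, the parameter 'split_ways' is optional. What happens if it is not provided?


The calculate_tip spec declares:
  - split_ways (integer, optional): Number of people splitting [default: 1]
It defaults to 1


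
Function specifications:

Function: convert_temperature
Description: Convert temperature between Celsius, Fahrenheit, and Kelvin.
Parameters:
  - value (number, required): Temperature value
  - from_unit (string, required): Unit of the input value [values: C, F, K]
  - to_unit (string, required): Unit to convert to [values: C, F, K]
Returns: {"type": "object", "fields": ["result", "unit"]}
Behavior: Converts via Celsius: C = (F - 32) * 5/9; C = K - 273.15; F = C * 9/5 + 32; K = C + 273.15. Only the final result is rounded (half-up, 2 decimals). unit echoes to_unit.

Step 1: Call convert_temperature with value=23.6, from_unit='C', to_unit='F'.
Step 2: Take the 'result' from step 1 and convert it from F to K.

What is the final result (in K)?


Step 1: convert_temperature(value=23.6, from_unit=C, to_unit=F)
  Input already in C: 23.6
  To F: 23.6 * 9/5 + 32 = 74.48
  Round to 2 decimals: 74.48
  -> result = 74.48 F
Step 2: convert_temperature(value=74.48, from_unit=F, to_unit=K)
  To C: (74.48 - 32) * 5/9 = 23.6
  To K: 23.6 + 273.15 = 296.75
  Round to 2 decimals: 296.75
  -> result = 296.75 K
296.75 K


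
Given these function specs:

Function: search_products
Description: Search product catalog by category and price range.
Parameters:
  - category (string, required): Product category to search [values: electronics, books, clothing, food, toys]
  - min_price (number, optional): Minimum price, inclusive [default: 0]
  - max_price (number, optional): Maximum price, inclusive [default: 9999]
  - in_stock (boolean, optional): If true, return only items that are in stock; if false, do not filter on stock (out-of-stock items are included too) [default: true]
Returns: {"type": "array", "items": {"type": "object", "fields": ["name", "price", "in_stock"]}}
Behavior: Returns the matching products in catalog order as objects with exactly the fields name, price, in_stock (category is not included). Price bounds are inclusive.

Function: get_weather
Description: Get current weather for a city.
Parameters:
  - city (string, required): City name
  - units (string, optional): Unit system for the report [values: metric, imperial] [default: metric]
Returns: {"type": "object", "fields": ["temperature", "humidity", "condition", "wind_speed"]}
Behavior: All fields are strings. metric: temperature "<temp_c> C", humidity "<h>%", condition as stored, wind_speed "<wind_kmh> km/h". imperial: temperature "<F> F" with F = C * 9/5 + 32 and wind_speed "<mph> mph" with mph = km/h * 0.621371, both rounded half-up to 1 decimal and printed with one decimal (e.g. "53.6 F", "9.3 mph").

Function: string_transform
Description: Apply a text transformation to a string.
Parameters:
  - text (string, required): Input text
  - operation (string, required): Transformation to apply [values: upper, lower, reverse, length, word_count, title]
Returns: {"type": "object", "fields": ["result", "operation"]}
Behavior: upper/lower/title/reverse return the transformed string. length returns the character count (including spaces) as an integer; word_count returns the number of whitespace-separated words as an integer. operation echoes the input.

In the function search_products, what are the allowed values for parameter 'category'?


The search_products spec declares:
  - category (string, required): Product category to search [values: electronics, books, clothing, food, toys]
Allowed values:
electronics, books, clothing, food, toys


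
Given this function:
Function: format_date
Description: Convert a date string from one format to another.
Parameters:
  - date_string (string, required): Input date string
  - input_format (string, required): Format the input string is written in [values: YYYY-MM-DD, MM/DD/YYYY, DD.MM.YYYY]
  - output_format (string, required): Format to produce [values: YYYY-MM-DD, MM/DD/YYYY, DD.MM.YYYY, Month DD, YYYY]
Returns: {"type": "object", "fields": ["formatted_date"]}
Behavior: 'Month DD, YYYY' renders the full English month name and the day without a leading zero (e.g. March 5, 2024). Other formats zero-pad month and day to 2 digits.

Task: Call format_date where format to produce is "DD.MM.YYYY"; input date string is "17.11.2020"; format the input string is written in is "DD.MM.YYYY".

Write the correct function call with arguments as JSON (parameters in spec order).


Mapping each described value to its parameter name:
  'Format to produce' -> output_format = "DD.MM.YYYY"
  'Input date string' -> date_string = "17.11.2020"
  'Format the input string is written in' -> input_format = "DD.MM.YYYY"
format_date({"date_string": "17.11.2020", "input_format": "DD.MM.YYYY", "output_format": "DD.MM.YYYY"})


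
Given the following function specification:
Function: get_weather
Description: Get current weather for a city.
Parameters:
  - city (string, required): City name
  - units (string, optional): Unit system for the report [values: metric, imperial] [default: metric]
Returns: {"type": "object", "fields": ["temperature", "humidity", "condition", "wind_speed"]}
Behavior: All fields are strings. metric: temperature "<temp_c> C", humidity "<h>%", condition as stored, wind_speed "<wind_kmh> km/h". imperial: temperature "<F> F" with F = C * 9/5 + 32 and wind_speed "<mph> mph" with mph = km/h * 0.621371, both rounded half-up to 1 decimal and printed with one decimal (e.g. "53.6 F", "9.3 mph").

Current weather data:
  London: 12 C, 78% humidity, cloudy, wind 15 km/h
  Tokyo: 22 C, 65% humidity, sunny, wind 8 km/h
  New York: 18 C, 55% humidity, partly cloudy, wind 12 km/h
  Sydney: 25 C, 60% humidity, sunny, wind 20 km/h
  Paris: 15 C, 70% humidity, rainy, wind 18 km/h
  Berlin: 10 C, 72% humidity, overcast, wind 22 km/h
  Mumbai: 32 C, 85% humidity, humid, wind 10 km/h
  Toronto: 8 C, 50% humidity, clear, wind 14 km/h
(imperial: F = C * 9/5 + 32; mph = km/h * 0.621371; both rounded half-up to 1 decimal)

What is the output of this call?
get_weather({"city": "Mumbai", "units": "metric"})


Mumbai record: 32 C, 85%, humid, 10 km/h
metric: report values as stored ('<temp_c> C', '<humidity>%', '<wind_kmh> km/h')
Output:
{"temperature": "32 C", "humidity": "85%", "condition": "humid", "wind_speed": "10 km/h"}


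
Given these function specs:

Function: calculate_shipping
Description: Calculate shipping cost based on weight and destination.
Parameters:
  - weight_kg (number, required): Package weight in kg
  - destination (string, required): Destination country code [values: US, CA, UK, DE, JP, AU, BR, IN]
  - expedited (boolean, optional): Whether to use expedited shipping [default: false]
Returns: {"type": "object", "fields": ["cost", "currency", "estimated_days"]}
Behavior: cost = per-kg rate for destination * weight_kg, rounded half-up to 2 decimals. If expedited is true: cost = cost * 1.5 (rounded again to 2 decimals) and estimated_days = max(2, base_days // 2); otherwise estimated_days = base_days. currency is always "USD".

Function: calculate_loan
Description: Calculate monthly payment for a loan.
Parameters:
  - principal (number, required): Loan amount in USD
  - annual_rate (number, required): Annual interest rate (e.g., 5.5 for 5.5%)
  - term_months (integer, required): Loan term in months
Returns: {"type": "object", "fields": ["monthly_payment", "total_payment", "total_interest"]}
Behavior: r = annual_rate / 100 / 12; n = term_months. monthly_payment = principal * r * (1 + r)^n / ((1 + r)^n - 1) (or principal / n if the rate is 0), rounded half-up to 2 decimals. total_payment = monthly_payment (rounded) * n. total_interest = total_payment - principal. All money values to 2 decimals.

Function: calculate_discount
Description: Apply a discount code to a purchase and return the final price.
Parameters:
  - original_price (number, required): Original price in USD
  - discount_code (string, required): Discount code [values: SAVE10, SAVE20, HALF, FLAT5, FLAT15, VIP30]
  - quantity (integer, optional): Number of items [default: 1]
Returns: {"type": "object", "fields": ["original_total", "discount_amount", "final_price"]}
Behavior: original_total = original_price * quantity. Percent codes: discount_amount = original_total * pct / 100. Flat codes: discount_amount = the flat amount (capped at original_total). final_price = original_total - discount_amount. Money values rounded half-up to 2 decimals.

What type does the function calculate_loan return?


The calculate_loan spec declares Returns: {"type": "object", "fields": ["monthly_payment", "total_payment", "total_interest"]}
Type:
object


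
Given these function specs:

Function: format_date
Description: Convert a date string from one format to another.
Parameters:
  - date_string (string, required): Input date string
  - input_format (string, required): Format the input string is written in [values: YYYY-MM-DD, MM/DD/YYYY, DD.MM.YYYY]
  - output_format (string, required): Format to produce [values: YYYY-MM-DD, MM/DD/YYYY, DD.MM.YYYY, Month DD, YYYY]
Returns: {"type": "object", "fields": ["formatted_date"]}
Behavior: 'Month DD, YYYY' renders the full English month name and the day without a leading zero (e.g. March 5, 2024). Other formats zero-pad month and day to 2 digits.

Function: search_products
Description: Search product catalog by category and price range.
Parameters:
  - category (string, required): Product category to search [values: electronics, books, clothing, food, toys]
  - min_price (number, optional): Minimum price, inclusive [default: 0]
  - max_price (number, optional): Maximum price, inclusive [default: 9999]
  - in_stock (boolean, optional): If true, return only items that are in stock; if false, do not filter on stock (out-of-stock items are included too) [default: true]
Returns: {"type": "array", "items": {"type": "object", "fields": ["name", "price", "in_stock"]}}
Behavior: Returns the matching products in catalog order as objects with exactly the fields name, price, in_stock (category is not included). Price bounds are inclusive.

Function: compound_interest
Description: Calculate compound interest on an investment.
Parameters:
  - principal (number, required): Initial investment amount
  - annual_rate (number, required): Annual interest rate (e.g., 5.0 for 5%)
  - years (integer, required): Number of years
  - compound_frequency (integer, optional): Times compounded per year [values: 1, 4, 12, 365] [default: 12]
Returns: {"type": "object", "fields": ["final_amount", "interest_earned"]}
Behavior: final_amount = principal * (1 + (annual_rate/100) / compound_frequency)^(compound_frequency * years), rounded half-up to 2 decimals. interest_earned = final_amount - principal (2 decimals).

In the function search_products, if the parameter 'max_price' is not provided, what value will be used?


The search_products spec declares:
  - max_price (number, optional): Maximum price, inclusive [default: 9999]
Default:
9999


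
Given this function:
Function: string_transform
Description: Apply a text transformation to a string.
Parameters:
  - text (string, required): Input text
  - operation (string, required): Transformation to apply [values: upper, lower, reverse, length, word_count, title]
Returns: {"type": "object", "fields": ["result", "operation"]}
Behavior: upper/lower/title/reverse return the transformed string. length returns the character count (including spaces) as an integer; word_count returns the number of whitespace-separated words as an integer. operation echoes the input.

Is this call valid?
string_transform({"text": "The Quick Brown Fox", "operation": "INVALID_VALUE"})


Checking parameter values...
Parameter 'operation' has value 'INVALID_VALUE' not in allowed: upper, lower, reverse, length, word_count, title
Invalid - 'operation' must be one of upper, lower, reverse, length, word_count, title


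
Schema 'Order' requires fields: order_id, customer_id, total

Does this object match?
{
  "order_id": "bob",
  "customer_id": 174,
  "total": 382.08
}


Checking required fields... All present.
Valid - all required fields present


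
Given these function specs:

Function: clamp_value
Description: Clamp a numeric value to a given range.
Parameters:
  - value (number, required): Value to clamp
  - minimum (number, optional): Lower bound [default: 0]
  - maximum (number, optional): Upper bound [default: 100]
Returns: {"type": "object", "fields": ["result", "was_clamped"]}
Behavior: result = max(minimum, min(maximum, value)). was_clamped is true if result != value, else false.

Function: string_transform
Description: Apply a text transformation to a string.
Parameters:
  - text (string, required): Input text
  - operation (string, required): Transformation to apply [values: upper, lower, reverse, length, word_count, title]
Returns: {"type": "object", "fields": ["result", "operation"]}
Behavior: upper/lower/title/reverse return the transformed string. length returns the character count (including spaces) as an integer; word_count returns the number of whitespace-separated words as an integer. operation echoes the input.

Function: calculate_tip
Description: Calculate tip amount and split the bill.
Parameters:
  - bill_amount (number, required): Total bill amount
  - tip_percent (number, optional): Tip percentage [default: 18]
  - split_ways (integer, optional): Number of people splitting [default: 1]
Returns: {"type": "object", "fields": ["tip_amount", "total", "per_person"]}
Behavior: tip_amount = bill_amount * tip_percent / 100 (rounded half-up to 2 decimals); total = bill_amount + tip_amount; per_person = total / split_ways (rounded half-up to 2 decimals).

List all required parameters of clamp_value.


Parameters of clamp_value and their required/optional flag:
  value: required
  minimum: optional
  maximum: optional
value


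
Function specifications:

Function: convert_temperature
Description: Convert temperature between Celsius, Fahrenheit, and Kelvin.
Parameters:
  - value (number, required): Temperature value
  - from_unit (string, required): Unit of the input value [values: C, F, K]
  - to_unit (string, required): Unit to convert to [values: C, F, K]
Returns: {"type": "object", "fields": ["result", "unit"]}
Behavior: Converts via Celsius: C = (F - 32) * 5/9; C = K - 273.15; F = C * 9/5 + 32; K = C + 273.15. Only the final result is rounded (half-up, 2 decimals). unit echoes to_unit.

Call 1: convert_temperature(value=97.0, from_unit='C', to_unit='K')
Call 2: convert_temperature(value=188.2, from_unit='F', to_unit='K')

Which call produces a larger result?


Call 1:
  Input already in C: 97
  To K: 97 + 273.15 = 370.15
  Round to 2 decimals: 370.15
  -> 370.15 K
Call 2:
  To C: (188.2 - 32) * 5/9 = 86.777778
  To K: 86.777778 + 273.15 = 359.927778
  Round to 2 decimals: 359.93
  -> 359.93 K
Call 1 (370.15 K)


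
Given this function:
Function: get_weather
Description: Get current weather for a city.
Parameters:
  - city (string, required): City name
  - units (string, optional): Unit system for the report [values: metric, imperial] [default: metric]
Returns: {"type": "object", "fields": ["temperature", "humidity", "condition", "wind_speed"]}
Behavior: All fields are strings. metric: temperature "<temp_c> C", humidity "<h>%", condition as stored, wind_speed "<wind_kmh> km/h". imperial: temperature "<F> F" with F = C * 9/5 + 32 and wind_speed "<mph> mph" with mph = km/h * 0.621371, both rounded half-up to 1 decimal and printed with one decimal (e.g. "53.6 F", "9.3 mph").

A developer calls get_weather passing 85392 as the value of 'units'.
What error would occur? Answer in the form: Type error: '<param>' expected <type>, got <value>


Spec: 'units' is declared as string; 85392 is an integer.
Type error: 'units' expected string, got 85392


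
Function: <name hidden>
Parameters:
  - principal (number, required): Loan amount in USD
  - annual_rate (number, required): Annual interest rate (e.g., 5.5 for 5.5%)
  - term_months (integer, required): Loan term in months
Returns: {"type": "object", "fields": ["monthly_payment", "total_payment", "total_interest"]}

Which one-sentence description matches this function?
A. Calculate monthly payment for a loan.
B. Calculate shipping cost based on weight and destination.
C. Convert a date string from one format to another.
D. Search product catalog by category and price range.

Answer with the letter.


Parameters principal, annual_rate, term_months and return ["monthly_payment", "total_payment", "total_interest"] fit: Calculate monthly payment for a loan.
A


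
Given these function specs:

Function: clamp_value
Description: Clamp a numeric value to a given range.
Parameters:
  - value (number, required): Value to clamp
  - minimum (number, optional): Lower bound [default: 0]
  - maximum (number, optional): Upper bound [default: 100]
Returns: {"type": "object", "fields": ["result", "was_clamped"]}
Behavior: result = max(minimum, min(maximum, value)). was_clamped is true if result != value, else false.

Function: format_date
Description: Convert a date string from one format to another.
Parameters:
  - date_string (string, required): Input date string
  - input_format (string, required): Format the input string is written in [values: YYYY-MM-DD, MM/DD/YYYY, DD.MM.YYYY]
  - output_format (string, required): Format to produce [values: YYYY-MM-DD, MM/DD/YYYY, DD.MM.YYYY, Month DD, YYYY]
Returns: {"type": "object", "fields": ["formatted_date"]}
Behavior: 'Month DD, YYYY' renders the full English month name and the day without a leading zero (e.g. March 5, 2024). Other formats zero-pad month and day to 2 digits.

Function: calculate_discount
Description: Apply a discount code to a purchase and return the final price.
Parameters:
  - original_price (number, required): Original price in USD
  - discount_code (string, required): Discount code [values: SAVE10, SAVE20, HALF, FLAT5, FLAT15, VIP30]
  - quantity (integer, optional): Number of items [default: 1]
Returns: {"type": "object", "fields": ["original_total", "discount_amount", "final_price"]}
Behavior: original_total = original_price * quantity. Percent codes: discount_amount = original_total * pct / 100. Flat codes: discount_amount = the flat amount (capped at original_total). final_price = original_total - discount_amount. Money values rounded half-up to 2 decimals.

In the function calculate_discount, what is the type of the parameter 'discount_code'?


The calculate_discount spec declares:
  - discount_code (string, required): Discount code [values: SAVE10, SAVE20, HALF, FLAT5, FLAT15, VIP30]
Type:
string


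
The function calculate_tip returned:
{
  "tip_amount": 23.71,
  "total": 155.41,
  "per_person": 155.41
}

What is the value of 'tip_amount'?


23.71


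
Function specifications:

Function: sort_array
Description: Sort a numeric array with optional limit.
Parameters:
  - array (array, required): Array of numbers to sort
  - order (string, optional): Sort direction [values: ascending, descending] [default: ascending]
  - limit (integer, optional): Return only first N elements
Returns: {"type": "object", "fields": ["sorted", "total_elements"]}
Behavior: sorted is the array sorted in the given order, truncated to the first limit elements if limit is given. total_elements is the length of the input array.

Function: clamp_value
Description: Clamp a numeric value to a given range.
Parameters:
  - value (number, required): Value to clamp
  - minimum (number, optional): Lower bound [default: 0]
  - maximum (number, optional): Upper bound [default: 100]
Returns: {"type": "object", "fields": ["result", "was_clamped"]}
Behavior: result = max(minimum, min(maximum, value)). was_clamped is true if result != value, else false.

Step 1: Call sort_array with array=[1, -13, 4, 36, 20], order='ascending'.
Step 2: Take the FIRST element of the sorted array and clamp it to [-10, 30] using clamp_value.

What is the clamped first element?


Step 1: sort_array(order=ascending)
  sorted: [-13, 1, 4, 20, 36]
  -> first element = -13
Step 2: clamp_value(value=-13, minimum=-10, maximum=30)
  result = max(-10, min(30, -13)) = max(-10, -13) = -10
  was_clamped = (-10 != -13) = true
  -> result = -10
-10


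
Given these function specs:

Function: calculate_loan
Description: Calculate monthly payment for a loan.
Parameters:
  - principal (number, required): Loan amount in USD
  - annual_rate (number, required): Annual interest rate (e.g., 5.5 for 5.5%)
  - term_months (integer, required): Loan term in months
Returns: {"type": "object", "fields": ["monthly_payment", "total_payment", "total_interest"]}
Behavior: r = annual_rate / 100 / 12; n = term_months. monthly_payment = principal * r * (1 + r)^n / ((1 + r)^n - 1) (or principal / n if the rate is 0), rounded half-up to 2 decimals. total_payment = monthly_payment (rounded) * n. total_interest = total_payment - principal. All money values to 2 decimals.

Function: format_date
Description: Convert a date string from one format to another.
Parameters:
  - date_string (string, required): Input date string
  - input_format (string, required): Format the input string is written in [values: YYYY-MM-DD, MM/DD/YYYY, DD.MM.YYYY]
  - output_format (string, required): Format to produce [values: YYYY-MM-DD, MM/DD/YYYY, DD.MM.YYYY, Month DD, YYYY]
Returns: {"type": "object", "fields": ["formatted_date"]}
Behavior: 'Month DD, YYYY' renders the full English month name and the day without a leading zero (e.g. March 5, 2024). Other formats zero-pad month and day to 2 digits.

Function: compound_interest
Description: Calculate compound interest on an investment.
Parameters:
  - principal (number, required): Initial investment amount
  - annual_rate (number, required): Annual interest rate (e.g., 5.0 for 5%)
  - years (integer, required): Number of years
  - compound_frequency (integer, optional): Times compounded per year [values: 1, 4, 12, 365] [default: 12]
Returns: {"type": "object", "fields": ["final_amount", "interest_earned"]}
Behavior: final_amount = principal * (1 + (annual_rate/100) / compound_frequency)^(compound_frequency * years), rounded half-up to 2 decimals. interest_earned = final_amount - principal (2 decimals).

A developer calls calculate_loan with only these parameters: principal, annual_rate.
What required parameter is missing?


Required parameters: principal, annual_rate, term_months
Provided: principal, annual_rate
Missing: term_months
term_months


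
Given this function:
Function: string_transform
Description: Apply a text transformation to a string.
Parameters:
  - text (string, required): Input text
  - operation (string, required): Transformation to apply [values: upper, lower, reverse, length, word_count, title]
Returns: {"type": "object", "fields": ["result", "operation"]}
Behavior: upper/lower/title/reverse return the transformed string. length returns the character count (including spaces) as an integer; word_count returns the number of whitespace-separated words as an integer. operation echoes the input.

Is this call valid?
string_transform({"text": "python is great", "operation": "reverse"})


Checking all required parameters present and types match... All valid.
Valid


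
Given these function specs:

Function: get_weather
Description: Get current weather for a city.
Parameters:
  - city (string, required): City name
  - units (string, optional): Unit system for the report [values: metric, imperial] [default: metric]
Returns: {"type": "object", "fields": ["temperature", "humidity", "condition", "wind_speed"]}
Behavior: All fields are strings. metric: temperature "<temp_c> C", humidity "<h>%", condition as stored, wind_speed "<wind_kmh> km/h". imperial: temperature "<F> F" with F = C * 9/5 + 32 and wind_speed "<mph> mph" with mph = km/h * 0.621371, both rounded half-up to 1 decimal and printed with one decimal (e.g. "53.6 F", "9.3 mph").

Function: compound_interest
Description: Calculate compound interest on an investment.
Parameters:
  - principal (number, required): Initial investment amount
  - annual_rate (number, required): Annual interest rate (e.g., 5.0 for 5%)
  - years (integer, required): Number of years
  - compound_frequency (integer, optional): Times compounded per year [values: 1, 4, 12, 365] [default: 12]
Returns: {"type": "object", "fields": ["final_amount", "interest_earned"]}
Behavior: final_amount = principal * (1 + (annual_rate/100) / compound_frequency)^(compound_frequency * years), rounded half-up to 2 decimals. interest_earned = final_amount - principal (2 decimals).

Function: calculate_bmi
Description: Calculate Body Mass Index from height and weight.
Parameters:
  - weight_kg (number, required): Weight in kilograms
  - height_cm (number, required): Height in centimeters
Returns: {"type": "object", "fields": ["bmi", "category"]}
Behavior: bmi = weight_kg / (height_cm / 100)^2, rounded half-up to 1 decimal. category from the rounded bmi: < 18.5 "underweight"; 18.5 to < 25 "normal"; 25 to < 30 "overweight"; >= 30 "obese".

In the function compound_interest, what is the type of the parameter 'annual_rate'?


The compound_interest spec declares:
  - annual_rate (number, required): Annual interest rate (e.g., 5.0 for 5%)
Type:
number


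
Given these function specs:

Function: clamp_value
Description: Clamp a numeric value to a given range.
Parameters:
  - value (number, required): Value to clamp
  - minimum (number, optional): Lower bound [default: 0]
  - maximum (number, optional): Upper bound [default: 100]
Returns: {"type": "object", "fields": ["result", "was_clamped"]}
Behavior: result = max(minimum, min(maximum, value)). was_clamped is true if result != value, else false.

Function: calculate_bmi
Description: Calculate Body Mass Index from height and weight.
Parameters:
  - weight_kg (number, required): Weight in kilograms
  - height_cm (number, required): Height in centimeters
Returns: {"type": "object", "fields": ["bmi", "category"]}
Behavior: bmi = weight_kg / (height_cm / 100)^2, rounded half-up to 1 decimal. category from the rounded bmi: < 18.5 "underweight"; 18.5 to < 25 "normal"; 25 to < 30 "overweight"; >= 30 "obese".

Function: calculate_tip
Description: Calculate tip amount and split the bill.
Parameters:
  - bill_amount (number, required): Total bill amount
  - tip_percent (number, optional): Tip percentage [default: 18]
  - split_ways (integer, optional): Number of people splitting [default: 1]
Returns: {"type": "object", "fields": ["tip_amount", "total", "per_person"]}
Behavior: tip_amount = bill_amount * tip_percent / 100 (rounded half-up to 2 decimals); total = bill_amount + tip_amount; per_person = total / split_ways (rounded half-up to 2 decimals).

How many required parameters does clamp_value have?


Parameters of clamp_value: value (required), minimum (optional), maximum (optional)
Required count:
1
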